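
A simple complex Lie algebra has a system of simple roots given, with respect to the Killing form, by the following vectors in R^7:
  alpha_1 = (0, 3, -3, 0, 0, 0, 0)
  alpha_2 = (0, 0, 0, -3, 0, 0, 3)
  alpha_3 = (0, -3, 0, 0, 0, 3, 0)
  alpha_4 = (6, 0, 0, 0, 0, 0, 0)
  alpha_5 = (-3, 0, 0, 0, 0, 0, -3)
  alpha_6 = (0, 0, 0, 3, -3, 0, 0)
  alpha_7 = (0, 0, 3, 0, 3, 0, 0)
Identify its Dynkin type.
Compute the Cartan integers a_ij = 2(alpha_i, alpha_j)/(alpha_j, alpha_j); the resulting 7x7 Cartan matrix is
[[2, 0, -1, 0, 0, 0, -1], [0, 2, 0, 0, -1, -1, 0], [-1, 0, 2, 0, 0, 0, 0], [0, 0, 0, 2, -2, 0, 0], [0, -1, 0, -1, 2, 0, 0], [0, -1, 0, 0, 0, 2, -1], [-1, 0, 0, 0, 0, -1, 2]].
The roots have two lengths (squared-length ratio 2:1); the short ones are alpha_{1,2,3,5,6,7}. The associated Dynkin diagram is a chain of 7 nodes with a double edge at one end; the terminal node there is the unique long simple root (C_7), so the type is C_7 (the algebra sp(14)).

type C_7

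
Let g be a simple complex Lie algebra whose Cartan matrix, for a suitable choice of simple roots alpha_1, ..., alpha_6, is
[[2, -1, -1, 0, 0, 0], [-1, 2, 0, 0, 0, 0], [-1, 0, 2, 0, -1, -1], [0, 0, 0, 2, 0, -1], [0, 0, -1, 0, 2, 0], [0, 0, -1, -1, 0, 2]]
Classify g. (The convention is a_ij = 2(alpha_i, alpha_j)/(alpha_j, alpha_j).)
The matrix has rank 6 with 2's on the diagonal. Reading the off-diagonal entries as Dynkin edges (a single edge where a_ij = a_ji = -1; a double or triple edge where a_ij * a_ji = 2 or 3), the diagram is a chain of 5 nodes with one extra node attached to the third node from one end (E_6). One simple-root ordering that puts it in standard form is (alpha_4, alpha_5, alpha_6, alpha_3, alpha_1, alpha_2). So the algebra is type E_6.

E_6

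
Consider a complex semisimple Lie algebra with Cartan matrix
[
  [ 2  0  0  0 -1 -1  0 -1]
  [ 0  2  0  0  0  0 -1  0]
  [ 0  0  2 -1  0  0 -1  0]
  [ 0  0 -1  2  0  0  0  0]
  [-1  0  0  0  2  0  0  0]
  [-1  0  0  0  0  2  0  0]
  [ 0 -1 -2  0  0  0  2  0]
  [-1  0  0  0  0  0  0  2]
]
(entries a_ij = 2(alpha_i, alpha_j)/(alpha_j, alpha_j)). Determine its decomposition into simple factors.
D_4 (so(8)) + F_4

The diagram associated to this matrix has two connected components: the simple roots {alpha_1, alpha_5, alpha_6, alpha_8} form a chain of 2 nodes with a fork of two nodes at one end (D_4), and {alpha_2, alpha_3, alpha_4, alpha_7} form a chain of 4 nodes with a double edge between the middle two (F_4). A semisimple Lie algebra decomposes uniquely as the direct sum of simple ideals, one per connected component of its Dynkin diagram, so g ≅ D_4 ⊕ F_4 (dimension 28 + 52 = 80).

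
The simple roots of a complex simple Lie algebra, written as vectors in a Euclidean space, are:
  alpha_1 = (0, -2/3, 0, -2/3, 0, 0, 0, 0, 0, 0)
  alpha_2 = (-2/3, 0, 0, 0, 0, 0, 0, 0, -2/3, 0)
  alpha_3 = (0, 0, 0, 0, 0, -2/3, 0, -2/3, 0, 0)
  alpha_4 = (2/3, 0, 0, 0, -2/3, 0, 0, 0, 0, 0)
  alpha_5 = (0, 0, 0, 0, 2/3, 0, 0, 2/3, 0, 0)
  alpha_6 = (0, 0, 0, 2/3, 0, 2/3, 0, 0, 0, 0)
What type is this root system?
Compute the Cartan integers a_ij = 2(alpha_i, alpha_j)/(alpha_j, alpha_j); the resulting 6x6 Cartan matrix is
[[2, 0, 0, 0, 0, -1], [0, 2, 0, -1, 0, 0], [0, 0, 2, 0, -1, -1], [0, -1, 0, 2, -1, 0], [0, 0, -1, -1, 2, 0], [-1, 0, -1, 0, 0, 2]].
All simple roots have the same length, so the diagram is simply laced. The associated Dynkin diagram is a chain of 6 nodes with single edges (A_6), so the type is A_6 (the algebra sl(7)).

type A_6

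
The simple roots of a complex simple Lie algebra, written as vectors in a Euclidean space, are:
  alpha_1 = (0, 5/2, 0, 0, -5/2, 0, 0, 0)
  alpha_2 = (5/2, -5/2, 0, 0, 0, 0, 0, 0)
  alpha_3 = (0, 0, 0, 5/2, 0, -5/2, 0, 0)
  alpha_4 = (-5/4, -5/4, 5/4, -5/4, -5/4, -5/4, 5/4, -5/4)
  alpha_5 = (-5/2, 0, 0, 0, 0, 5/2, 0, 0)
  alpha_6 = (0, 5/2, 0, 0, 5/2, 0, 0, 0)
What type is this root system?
E_6

Compute the Cartan integers a_ij = 2(alpha_i, alpha_j)/(alpha_j, alpha_j); the resulting 6x6 Cartan matrix is
[[2, -1, 0, 0, 0, 0], [-1, 2, 0, 0, -1, -1], [0, 0, 2, 0, -1, 0], [0, 0, 0, 2, 0, -1], [0, -1, -1, 0, 2, 0], [0, -1, 0, -1, 0, 2]].
All simple roots have the same length, so the diagram is simply laced. The associated Dynkin diagram is a chain of 5 nodes with one extra node attached to the third node from one end (E_6), so the type is E_6.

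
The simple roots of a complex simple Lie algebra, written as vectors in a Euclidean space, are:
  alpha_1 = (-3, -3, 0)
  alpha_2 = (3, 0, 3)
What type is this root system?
A_2 (sl(3))

Compute the Cartan integers a_ij = 2(alpha_i, alpha_j)/(alpha_j, alpha_j); the resulting 2x2 Cartan matrix is
[[2, -1], [-1, 2]].
All simple roots have the same length, so the diagram is simply laced. The associated Dynkin diagram is a chain of 2 nodes with single edges (A_2), so the type is A_2 (the algebra sl(3)).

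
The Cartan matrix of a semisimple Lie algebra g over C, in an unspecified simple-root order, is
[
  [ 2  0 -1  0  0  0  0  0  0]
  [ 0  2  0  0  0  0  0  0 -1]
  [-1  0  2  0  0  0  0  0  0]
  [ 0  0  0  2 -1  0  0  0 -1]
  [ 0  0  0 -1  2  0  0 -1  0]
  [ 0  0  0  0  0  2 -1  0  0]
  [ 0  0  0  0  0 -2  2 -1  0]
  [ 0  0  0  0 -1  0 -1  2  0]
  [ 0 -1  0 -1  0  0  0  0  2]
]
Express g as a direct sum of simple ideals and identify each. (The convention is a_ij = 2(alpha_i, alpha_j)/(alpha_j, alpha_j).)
The diagram associated to this matrix has two connected components: the simple roots {alpha_1, alpha_3} form a chain of 2 nodes with single edges (A_2), and {alpha_2, alpha_4, alpha_5, alpha_6, alpha_7, alpha_8, alpha_9} form a chain of 7 nodes with a double edge at one end; the terminal node there is the unique short simple root (B_7). A semisimple Lie algebra decomposes uniquely as the direct sum of simple ideals, one per connected component of its Dynkin diagram, so g ≅ A_2 ⊕ B_7 (dimension 8 + 105 = 113).

A_2 + B_7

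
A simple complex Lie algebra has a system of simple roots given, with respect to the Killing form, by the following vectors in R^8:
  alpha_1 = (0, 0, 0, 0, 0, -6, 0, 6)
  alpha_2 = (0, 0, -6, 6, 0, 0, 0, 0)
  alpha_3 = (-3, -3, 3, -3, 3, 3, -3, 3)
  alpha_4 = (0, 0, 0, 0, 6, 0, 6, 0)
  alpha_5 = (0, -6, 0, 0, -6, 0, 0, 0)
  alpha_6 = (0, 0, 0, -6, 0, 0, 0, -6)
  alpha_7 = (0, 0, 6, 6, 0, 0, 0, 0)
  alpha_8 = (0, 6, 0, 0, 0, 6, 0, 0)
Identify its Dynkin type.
Compute the Cartan integers a_ij = 2(alpha_i, alpha_j)/(alpha_j, alpha_j); the resulting 8x8 Cartan matrix is
[[2, 0, 0, 0, 0, -1, 0, -1], [0, 2, -1, 0, 0, -1, 0, 0], [0, -1, 2, 0, 0, 0, 0, 0], [0, 0, 0, 2, -1, 0, 0, 0], [0, 0, 0, -1, 2, 0, 0, -1], [-1, -1, 0, 0, 0, 2, -1, 0], [0, 0, 0, 0, 0, -1, 2, 0], [-1, 0, 0, 0, -1, 0, 0, 2]].
All simple roots have the same length, so the diagram is simply laced. The associated Dynkin diagram is a chain of 7 nodes with one extra node attached to the third node from one end (E_8), so the type is E_8.

type E_8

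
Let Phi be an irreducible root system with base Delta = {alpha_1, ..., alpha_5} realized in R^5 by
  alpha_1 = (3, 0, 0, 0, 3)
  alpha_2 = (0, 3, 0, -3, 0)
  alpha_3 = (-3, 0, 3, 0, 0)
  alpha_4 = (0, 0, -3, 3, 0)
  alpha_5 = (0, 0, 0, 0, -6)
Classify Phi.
Compute the Cartan integers a_ij = 2(alpha_i, alpha_j)/(alpha_j, alpha_j); the resulting 5x5 Cartan matrix is
[[2, 0, -1, 0, -1], [0, 2, 0, -1, 0], [-1, 0, 2, -1, 0], [0, -1, -1, 2, 0], [-2, 0, 0, 0, 2]].
The roots have two lengths (squared-length ratio 2:1); the short ones are alpha_{1,2,3,4}. The associated Dynkin diagram is a chain of 5 nodes with a double edge at one end; the terminal node there is the unique long simple root (C_5), so the type is C_5 (the algebra sp(10)).

type C_5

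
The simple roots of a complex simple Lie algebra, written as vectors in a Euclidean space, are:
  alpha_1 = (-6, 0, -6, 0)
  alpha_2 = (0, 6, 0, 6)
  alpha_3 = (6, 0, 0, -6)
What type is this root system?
Compute the Cartan integers a_ij = 2(alpha_i, alpha_j)/(alpha_j, alpha_j); the resulting 3x3 Cartan matrix is
[[2, 0, -1], [0, 2, -1], [-1, -1, 2]].
All simple roots have the same length, so the diagram is simply laced. The associated Dynkin diagram is a chain of 3 nodes with single edges (A_3), so the type is A_3 (the algebra sl(4)).

A_3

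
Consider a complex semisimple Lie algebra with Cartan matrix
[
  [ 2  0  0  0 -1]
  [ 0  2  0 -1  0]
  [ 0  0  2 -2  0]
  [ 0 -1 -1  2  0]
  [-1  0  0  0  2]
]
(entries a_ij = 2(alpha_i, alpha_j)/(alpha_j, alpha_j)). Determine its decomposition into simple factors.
The diagram associated to this matrix has two connected components: the simple roots {alpha_1, alpha_5} form a chain of 2 nodes with single edges (A_2), and {alpha_2, alpha_3, alpha_4} form a chain of 3 nodes with a double edge at one end; the terminal node there is the unique long simple root (C_3). A semisimple Lie algebra decomposes uniquely as the direct sum of simple ideals, one per connected component of its Dynkin diagram, so g ≅ A_2 ⊕ C_3 (dimension 8 + 21 = 29).

type A_2 ⊕ type C_3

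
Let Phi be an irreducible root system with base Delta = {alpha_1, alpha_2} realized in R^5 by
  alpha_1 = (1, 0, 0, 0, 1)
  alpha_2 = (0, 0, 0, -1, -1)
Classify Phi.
A2

Compute the Cartan integers a_ij = 2(alpha_i, alpha_j)/(alpha_j, alpha_j); the resulting 2x2 Cartan matrix is
[[2, -1], [-1, 2]].
All simple roots have the same length, so the diagram is simply laced. The associated Dynkin diagram is a chain of 2 nodes with single edges (A_2), so the type is A_2 (the algebra sl(3)).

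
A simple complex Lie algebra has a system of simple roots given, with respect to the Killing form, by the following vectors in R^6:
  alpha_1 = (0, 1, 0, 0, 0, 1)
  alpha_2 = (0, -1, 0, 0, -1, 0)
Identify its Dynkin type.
A2

Compute the Cartan integers a_ij = 2(alpha_i, alpha_j)/(alpha_j, alpha_j); the resulting 2x2 Cartan matrix is
[[2, -1], [-1, 2]].
All simple roots have the same length, so the diagram is simply laced. The associated Dynkin diagram is a chain of 2 nodes with single edges (A_2), so the type is A_2 (the algebra sl(3)).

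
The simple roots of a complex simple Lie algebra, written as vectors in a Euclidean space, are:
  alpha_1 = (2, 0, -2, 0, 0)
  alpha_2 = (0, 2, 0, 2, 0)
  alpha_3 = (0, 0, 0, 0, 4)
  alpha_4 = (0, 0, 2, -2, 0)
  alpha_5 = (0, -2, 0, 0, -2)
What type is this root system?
Compute the Cartan integers a_ij = 2(alpha_i, alpha_j)/(alpha_j, alpha_j); the resulting 5x5 Cartan matrix is
[[2, 0, 0, -1, 0], [0, 2, 0, -1, -1], [0, 0, 2, 0, -2], [-1, -1, 0, 2, 0], [0, -1, -1, 0, 2]].
The roots have two lengths (squared-length ratio 2:1); the short ones are alpha_{1,2,4,5}. The associated Dynkin diagram is a chain of 5 nodes with a double edge at one end; the terminal node there is the unique long simple root (C_5), so the type is C_5 (the algebra sp(10)).

C5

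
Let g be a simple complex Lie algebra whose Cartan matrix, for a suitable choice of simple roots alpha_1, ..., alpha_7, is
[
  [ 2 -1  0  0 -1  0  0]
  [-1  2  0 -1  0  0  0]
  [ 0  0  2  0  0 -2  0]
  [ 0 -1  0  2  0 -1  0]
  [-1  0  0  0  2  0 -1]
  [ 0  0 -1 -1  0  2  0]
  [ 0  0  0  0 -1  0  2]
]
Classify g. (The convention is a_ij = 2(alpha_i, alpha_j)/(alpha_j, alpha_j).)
type C_7

The matrix has rank 7 with 2's on the diagonal. Reading the off-diagonal entries as Dynkin edges (a single edge where a_ij = a_ji = -1; a double or triple edge where a_ij * a_ji = 2 or 3), the diagram is a chain of 7 nodes with a double edge at one end; the terminal node there is the unique long simple root (C_7). One simple-root ordering that puts it in standard form is (alpha_7, alpha_5, alpha_1, alpha_2, alpha_4, alpha_6, alpha_3). So the algebra is type C_7, i.e. sp(14).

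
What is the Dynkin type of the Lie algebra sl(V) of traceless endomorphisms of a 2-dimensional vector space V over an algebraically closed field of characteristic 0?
A_1 (sl(2))

This is sl(2), which has dimension 2^2 - 1 = 3 and rank 2 - 1 = 1 (a Cartan subalgebra is the diagonal traceless matrices). In the classification of classical Lie algebras, the special linear algebra sl(n+1) has type A_n; here n = 1, so the Dynkin diagram is a chain of 1 nodes with single edges (A_1). Hence the type is A_1.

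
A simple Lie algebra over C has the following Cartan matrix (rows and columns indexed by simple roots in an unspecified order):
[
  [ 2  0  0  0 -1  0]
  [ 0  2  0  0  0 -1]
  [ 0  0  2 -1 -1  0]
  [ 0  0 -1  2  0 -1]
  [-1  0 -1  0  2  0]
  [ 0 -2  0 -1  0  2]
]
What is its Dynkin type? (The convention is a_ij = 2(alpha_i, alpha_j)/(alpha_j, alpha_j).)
The matrix has rank 6 with 2's on the diagonal. Reading the off-diagonal entries as Dynkin edges (a single edge where a_ij = a_ji = -1; a double or triple edge where a_ij * a_ji = 2 or 3), the diagram is a chain of 6 nodes with a double edge at one end; the terminal node there is the unique short simple root (B_6). One simple-root ordering that puts it in standard form is (alpha_1, alpha_5, alpha_3, alpha_4, alpha_6, alpha_2). So the algebra is type B_6, i.e. so(13).

type B_6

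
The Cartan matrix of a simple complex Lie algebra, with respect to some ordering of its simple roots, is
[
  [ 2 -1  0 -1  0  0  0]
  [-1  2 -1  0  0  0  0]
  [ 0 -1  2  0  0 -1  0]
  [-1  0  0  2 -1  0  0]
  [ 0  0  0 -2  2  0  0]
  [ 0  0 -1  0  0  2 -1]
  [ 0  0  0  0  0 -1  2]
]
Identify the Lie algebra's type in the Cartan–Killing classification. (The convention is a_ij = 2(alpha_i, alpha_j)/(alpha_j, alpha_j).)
C_7 (sp(14))

The matrix has rank 7 with 2's on the diagonal. Reading the off-diagonal entries as Dynkin edges (a single edge where a_ij = a_ji = -1; a double or triple edge where a_ij * a_ji = 2 or 3), the diagram is a chain of 7 nodes with a double edge at one end; the terminal node there is the unique long simple root (C_7). One simple-root ordering that puts it in standard form is (alpha_7, alpha_6, alpha_3, alpha_2, alpha_1, alpha_4, alpha_5). So the algebra is type C_7, i.e. sp(14).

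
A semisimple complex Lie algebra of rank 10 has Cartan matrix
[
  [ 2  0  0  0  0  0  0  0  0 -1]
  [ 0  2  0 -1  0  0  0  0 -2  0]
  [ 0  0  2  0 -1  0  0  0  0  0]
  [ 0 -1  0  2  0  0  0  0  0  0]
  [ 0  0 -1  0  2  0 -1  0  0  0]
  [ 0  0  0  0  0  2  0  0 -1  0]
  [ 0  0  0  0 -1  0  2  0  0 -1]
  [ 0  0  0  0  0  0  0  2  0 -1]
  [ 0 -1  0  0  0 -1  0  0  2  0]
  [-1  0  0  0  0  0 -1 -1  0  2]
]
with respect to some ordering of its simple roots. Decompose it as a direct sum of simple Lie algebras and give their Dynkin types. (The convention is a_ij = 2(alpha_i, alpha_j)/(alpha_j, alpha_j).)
The diagram associated to this matrix has two connected components: the simple roots {alpha_1, alpha_3, alpha_5, alpha_7, alpha_8, alpha_10} form a chain of 4 nodes with a fork of two nodes at one end (D_6), and {alpha_2, alpha_4, alpha_6, alpha_9} form a chain of 4 nodes with a double edge between the middle two (F_4). A semisimple Lie algebra decomposes uniquely as the direct sum of simple ideals, one per connected component of its Dynkin diagram, so g ≅ D_6 ⊕ F_4 (dimension 66 + 52 = 118).

D6 ⊕ F4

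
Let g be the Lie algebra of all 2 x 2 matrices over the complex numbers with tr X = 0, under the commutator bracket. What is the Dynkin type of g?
A_1 (sl(2))

This is sl(2), which has dimension 2^2 - 1 = 3 and rank 2 - 1 = 1 (a Cartan subalgebra is the diagonal traceless matrices). In the classification of classical Lie algebras, the special linear algebra sl(n+1) has type A_n; here n = 1, so the Dynkin diagram is a chain of 1 nodes with single edges (A_1). Hence the type is A_1.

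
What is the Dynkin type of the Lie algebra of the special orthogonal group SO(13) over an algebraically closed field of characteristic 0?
This is so(13) with 13 odd, which has dimension 13(13-1)/2 = 78 and rank (13-1)/2 = 6. In the classification of classical Lie algebras, the orthogonal algebra so(2n+1) in an odd number of variables has type B_n; here n = 6, so the Dynkin diagram is a chain of 6 nodes with a double edge at one end; the terminal node there is the unique short simple root (B_6). Hence the type is B_6.

type B_6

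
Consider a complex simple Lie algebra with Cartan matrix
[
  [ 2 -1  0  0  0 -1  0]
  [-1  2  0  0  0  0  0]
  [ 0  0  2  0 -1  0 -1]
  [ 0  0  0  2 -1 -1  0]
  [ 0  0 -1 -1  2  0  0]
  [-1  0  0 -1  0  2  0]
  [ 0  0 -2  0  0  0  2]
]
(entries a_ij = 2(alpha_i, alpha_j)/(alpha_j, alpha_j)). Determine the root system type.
type C_7

The matrix has rank 7 with 2's on the diagonal. Reading the off-diagonal entries as Dynkin edges (a single edge where a_ij = a_ji = -1; a double or triple edge where a_ij * a_ji = 2 or 3), the diagram is a chain of 7 nodes with a double edge at one end; the terminal node there is the unique long simple root (C_7). One simple-root ordering that puts it in standard form is (alpha_2, alpha_1, alpha_6, alpha_4, alpha_5, alpha_3, alpha_7). So the algebra is type C_7, i.e. sp(14).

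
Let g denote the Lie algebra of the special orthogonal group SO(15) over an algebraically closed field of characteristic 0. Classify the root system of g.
This is so(15) with 15 odd, which has dimension 15(15-1)/2 = 105 and rank (15-1)/2 = 7. In the classification of classical Lie algebras, the orthogonal algebra so(2n+1) in an odd number of variables has type B_n; here n = 7, so the Dynkin diagram is a chain of 7 nodes with a double edge at one end; the terminal node there is the unique short simple root (B_7). Hence the type is B_7.

B_7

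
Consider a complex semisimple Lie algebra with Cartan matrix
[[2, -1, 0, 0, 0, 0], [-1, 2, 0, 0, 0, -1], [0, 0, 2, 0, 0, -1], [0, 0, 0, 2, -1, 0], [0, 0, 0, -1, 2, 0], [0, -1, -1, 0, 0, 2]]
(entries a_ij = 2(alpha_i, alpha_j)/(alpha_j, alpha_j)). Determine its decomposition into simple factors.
The diagram associated to this matrix has two connected components: the simple roots {alpha_4, alpha_5} form a chain of 2 nodes with single edges (A_2), and {alpha_1, alpha_2, alpha_3, alpha_6} form a chain of 4 nodes with single edges (A_4). A semisimple Lie algebra decomposes uniquely as the direct sum of simple ideals, one per connected component of its Dynkin diagram, so g ≅ A_2 ⊕ A_4 (dimension 8 + 24 = 32).

A2 + A4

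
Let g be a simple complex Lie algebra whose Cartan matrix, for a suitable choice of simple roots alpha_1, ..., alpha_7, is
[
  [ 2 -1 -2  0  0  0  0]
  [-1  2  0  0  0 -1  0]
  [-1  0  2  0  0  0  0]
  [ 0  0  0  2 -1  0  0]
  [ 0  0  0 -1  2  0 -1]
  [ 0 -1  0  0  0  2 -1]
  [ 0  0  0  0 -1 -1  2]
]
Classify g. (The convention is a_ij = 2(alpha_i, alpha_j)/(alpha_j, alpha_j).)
B_7

The matrix has rank 7 with 2's on the diagonal. Reading the off-diagonal entries as Dynkin edges (a single edge where a_ij = a_ji = -1; a double or triple edge where a_ij * a_ji = 2 or 3), the diagram is a chain of 7 nodes with a double edge at one end; the terminal node there is the unique short simple root (B_7). One simple-root ordering that puts it in standard form is (alpha_4, alpha_5, alpha_7, alpha_6, alpha_2, alpha_1, alpha_3). So the algebra is type B_7, i.e. so(15).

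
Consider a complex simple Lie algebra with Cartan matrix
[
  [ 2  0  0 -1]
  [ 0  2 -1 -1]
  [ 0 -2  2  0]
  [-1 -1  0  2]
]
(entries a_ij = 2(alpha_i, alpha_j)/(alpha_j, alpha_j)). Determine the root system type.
The matrix has rank 4 with 2's on the diagonal. Reading the off-diagonal entries as Dynkin edges (a single edge where a_ij = a_ji = -1; a double or triple edge where a_ij * a_ji = 2 or 3), the diagram is a chain of 4 nodes with a double edge at one end; the terminal node there is the unique long simple root (C_4). One simple-root ordering that puts it in standard form is (alpha_1, alpha_4, alpha_2, alpha_3). So the algebra is type C_4, i.e. sp(8).

C_4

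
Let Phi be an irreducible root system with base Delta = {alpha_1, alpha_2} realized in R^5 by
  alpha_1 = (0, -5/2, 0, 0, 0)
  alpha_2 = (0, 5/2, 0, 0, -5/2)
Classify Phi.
B_2 (so(5))

Compute the Cartan integers a_ij = 2(alpha_i, alpha_j)/(alpha_j, alpha_j); the resulting 2x2 Cartan matrix is
[[2, -1], [-2, 2]].
The roots have two lengths (squared-length ratio 2:1); the short ones are alpha_{1}. The associated Dynkin diagram is a chain of 2 nodes with a double edge at one end; the terminal node there is the unique short simple root (B_2), so the type is B_2 (the algebra so(5)).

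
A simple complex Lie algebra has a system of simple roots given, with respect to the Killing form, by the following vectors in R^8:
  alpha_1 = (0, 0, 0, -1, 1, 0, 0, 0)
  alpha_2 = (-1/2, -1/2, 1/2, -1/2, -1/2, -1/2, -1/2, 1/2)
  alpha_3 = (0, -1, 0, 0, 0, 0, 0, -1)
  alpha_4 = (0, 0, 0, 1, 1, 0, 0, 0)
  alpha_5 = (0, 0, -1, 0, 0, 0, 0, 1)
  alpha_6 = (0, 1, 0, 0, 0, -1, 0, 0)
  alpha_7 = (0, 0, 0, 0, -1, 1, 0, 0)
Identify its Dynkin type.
E7

Compute the Cartan integers a_ij = 2(alpha_i, alpha_j)/(alpha_j, alpha_j); the resulting 7x7 Cartan matrix is
[[2, 0, 0, 0, 0, 0, -1], [0, 2, 0, -1, 0, 0, 0], [0, 0, 2, 0, -1, -1, 0], [0, -1, 0, 2, 0, 0, -1], [0, 0, -1, 0, 2, 0, 0], [0, 0, -1, 0, 0, 2, -1], [-1, 0, 0, -1, 0, -1, 2]].
All simple roots have the same length, so the diagram is simply laced. The associated Dynkin diagram is a chain of 6 nodes with one extra node attached to the third node from one end (E_7), so the type is E_7.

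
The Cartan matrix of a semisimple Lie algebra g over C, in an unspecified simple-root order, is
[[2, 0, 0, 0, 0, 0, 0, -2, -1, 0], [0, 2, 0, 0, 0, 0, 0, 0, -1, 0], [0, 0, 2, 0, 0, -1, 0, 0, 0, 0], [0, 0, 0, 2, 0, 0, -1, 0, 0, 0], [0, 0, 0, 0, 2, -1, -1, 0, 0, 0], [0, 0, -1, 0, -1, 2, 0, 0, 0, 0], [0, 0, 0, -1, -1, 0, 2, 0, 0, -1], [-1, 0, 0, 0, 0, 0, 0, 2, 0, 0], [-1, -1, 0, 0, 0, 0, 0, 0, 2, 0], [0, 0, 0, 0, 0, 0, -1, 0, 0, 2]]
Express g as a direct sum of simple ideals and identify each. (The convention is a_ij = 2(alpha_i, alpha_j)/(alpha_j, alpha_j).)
B_4 ⊕ D_6

The diagram associated to this matrix has two connected components: the simple roots {alpha_1, alpha_2, alpha_8, alpha_9} form a chain of 4 nodes with a double edge at one end; the terminal node there is the unique short simple root (B_4), and {alpha_3, alpha_4, alpha_5, alpha_6, alpha_7, alpha_10} form a chain of 4 nodes with a fork of two nodes at one end (D_6). A semisimple Lie algebra decomposes uniquely as the direct sum of simple ideals, one per connected component of its Dynkin diagram, so g ≅ B_4 ⊕ D_6 (dimension 36 + 66 = 102).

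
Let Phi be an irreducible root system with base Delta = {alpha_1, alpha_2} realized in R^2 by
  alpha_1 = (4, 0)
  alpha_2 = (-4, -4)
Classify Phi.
B_2 (so(5))

Compute the Cartan integers a_ij = 2(alpha_i, alpha_j)/(alpha_j, alpha_j); the resulting 2x2 Cartan matrix is
[[2, -1], [-2, 2]].
The roots have two lengths (squared-length ratio 2:1); the short ones are alpha_{1}. The associated Dynkin diagram is a chain of 2 nodes with a double edge at one end; the terminal node there is the unique short simple root (B_2), so the type is B_2 (the algebra so(5)).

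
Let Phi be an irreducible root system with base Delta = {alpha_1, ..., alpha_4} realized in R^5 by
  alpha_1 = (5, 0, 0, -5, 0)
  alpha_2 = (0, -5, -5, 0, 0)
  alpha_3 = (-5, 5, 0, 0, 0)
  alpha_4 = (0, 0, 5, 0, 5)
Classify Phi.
Compute the Cartan integers a_ij = 2(alpha_i, alpha_j)/(alpha_j, alpha_j); the resulting 4x4 Cartan matrix is
[[2, 0, -1, 0], [0, 2, -1, -1], [-1, -1, 2, 0], [0, -1, 0, 2]].
All simple roots have the same length, so the diagram is simply laced. The associated Dynkin diagram is a chain of 4 nodes with single edges (A_4), so the type is A_4 (the algebra sl(5)).

A_4 (sl(5))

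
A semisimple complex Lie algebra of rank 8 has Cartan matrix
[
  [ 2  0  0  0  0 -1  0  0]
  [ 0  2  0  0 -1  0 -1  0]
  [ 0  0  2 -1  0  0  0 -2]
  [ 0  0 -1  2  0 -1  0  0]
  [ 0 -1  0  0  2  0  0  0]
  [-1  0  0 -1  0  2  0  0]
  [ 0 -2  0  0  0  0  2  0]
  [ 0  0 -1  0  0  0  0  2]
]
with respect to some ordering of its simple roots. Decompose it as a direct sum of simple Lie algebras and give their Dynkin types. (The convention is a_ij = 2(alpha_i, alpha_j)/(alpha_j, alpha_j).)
type B_5 + type C_3

The diagram associated to this matrix has two connected components: the simple roots {alpha_1, alpha_3, alpha_4, alpha_6, alpha_8} form a chain of 5 nodes with a double edge at one end; the terminal node there is the unique short simple root (B_5), and {alpha_2, alpha_5, alpha_7} form a chain of 3 nodes with a double edge at one end; the terminal node there is the unique long simple root (C_3). A semisimple Lie algebra decomposes uniquely as the direct sum of simple ideals, one per connected component of its Dynkin diagram, so g ≅ B_5 ⊕ C_3 (dimension 55 + 21 = 76).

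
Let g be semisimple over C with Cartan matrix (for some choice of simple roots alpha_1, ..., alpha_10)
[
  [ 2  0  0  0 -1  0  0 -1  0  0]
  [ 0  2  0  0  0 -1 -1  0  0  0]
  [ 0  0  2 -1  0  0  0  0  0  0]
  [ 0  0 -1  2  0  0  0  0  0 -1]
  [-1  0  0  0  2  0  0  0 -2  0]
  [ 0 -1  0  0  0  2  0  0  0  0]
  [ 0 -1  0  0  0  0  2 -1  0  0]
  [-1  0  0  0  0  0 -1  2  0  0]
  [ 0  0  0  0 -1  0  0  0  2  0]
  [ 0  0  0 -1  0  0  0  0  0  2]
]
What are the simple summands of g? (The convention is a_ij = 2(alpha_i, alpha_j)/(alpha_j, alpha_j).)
The diagram associated to this matrix has two connected components: the simple roots {alpha_3, alpha_4, alpha_10} form a chain of 3 nodes with single edges (A_3), and {alpha_1, alpha_2, alpha_5, alpha_6, alpha_7, alpha_8, alpha_9} form a chain of 7 nodes with a double edge at one end; the terminal node there is the unique short simple root (B_7). A semisimple Lie algebra decomposes uniquely as the direct sum of simple ideals, one per connected component of its Dynkin diagram, so g ≅ A_3 ⊕ B_7 (dimension 15 + 105 = 120).

A3 ⊕ B7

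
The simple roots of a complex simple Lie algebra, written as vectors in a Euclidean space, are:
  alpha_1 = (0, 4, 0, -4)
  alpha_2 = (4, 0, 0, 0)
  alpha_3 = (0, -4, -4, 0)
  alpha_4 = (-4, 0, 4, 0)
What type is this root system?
Compute the Cartan integers a_ij = 2(alpha_i, alpha_j)/(alpha_j, alpha_j); the resulting 4x4 Cartan matrix is
[[2, 0, -1, 0], [0, 2, 0, -1], [-1, 0, 2, -1], [0, -2, -1, 2]].
The roots have two lengths (squared-length ratio 2:1); the short ones are alpha_{2}. The associated Dynkin diagram is a chain of 4 nodes with a double edge at one end; the terminal node there is the unique short simple root (B_4), so the type is B_4 (the algebra so(9)).

B_4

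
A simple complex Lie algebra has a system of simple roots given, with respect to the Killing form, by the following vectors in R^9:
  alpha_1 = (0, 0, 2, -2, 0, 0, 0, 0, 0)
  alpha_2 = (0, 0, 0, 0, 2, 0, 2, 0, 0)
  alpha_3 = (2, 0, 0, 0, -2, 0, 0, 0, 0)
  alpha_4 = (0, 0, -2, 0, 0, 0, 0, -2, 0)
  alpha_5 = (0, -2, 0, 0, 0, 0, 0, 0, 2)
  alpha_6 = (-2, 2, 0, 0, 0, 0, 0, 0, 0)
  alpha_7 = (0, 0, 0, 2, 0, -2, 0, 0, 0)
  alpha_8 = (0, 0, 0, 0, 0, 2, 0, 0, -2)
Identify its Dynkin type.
A_8

Compute the Cartan integers a_ij = 2(alpha_i, alpha_j)/(alpha_j, alpha_j); the resulting 8x8 Cartan matrix is
[[2, 0, 0, -1, 0, 0, -1, 0], [0, 2, -1, 0, 0, 0, 0, 0], [0, -1, 2, 0, 0, -1, 0, 0], [-1, 0, 0, 2, 0, 0, 0, 0], [0, 0, 0, 0, 2, -1, 0, -1], [0, 0, -1, 0, -1, 2, 0, 0], [-1, 0, 0, 0, 0, 0, 2, -1], [0, 0, 0, 0, -1, 0, -1, 2]].
All simple roots have the same length, so the diagram is simply laced. The associated Dynkin diagram is a chain of 8 nodes with single edges (A_8), so the type is A_8 (the algebra sl(9)).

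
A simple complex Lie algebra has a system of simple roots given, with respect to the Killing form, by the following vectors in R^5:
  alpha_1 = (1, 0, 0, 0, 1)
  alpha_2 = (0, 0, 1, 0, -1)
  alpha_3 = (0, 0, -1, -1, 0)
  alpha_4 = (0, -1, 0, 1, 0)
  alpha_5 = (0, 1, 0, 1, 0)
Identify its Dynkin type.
Compute the Cartan integers a_ij = 2(alpha_i, alpha_j)/(alpha_j, alpha_j); the resulting 5x5 Cartan matrix is
[[2, -1, 0, 0, 0], [-1, 2, -1, 0, 0], [0, -1, 2, -1, -1], [0, 0, -1, 2, 0], [0, 0, -1, 0, 2]].
All simple roots have the same length, so the diagram is simply laced. The associated Dynkin diagram is a chain of 3 nodes with a fork of two nodes at one end (D_5), so the type is D_5 (the algebra so(10)).

D_5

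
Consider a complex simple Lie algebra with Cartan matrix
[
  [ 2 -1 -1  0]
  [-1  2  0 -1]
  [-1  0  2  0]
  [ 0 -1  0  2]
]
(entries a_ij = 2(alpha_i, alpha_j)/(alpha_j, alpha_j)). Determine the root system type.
A_4

The matrix has rank 4 with 2's on the diagonal. Reading the off-diagonal entries as Dynkin edges (a single edge where a_ij = a_ji = -1; a double or triple edge where a_ij * a_ji = 2 or 3), the diagram is a chain of 4 nodes with single edges (A_4). One simple-root ordering that puts it in standard form is (alpha_3, alpha_1, alpha_2, alpha_4). So the algebra is type A_4, i.e. sl(5).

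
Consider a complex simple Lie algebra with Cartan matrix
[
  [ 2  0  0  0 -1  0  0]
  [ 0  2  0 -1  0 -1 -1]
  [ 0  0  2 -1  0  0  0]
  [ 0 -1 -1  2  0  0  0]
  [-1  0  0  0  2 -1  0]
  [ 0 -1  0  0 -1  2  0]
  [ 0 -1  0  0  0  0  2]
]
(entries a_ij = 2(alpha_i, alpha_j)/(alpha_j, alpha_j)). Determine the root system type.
The matrix has rank 7 with 2's on the diagonal. Reading the off-diagonal entries as Dynkin edges (a single edge where a_ij = a_ji = -1; a double or triple edge where a_ij * a_ji = 2 or 3), the diagram is a chain of 6 nodes with one extra node attached to the third node from one end (E_7). One simple-root ordering that puts it in standard form is (alpha_3, alpha_7, alpha_4, alpha_2, alpha_6, alpha_5, alpha_1). So the algebra is type E_7.

E_7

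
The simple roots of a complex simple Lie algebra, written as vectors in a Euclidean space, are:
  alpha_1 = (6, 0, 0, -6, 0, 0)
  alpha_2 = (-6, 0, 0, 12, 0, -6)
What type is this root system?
G_2

Compute the Cartan integers a_ij = 2(alpha_i, alpha_j)/(alpha_j, alpha_j); the resulting 2x2 Cartan matrix is
[[2, -1], [-3, 2]].
The roots have two lengths (squared-length ratio 3:1); the short ones are alpha_{1}. The associated Dynkin diagram is two nodes joined by a triple edge (G_2), so the type is G_2.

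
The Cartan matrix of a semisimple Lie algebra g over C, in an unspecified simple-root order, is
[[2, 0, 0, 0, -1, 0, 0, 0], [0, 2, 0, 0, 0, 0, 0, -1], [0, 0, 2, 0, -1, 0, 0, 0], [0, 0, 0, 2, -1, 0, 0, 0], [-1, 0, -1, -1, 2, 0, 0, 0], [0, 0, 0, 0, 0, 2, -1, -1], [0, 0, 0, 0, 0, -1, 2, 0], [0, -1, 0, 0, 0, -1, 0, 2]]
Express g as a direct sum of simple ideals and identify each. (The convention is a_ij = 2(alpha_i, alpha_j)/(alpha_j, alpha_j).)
A_4 (sl(5)) + D_4 (so(8))

The diagram associated to this matrix has two connected components: the simple roots {alpha_2, alpha_6, alpha_7, alpha_8} form a chain of 4 nodes with single edges (A_4), and {alpha_1, alpha_3, alpha_4, alpha_5} form a chain of 2 nodes with a fork of two nodes at one end (D_4). A semisimple Lie algebra decomposes uniquely as the direct sum of simple ideals, one per connected component of its Dynkin diagram, so g ≅ A_4 ⊕ D_4 (dimension 24 + 28 = 52).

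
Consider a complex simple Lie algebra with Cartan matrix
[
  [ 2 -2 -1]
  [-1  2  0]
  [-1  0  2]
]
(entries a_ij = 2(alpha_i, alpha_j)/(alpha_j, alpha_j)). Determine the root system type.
The matrix has rank 3 with 2's on the diagonal. Reading the off-diagonal entries as Dynkin edges (a single edge where a_ij = a_ji = -1; a double or triple edge where a_ij * a_ji = 2 or 3), the diagram is a chain of 3 nodes with a double edge at one end; the terminal node there is the unique short simple root (B_3). One simple-root ordering that puts it in standard form is (alpha_3, alpha_1, alpha_2). So the algebra is type B_3, i.e. so(7).

B_3 (so(7))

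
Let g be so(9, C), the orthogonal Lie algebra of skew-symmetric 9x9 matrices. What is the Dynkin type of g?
B4

This is so(9) with 9 odd, which has dimension 9(9-1)/2 = 36 and rank (9-1)/2 = 4. In the classification of classical Lie algebras, the orthogonal algebra so(2n+1) in an odd number of variables has type B_n; here n = 4, so the Dynkin diagram is a chain of 4 nodes with a double edge at one end; the terminal node there is the unique short simple root (B_4). Hence the type is B_4.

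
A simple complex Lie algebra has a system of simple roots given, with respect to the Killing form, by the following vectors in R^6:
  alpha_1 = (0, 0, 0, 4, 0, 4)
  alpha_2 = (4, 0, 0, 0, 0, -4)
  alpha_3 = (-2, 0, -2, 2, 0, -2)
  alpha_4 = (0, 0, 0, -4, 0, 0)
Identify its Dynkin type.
F4

Compute the Cartan integers a_ij = 2(alpha_i, alpha_j)/(alpha_j, alpha_j); the resulting 4x4 Cartan matrix is
[[2, -1, 0, -2], [-1, 2, 0, 0], [0, 0, 2, -1], [-1, 0, -1, 2]].
The roots have two lengths (squared-length ratio 2:1); the short ones are alpha_{3,4}. The associated Dynkin diagram is a chain of 4 nodes with a double edge between the middle two (F_4), so the type is F_4.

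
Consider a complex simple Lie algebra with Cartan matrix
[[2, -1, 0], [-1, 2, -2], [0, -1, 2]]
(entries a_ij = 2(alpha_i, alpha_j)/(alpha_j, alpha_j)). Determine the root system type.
The matrix has rank 3 with 2's on the diagonal. Reading the off-diagonal entries as Dynkin edges (a single edge where a_ij = a_ji = -1; a double or triple edge where a_ij * a_ji = 2 or 3), the diagram is a chain of 3 nodes with a double edge at one end; the terminal node there is the unique short simple root (B_3). One simple-root ordering that puts it in standard form is (alpha_1, alpha_2, alpha_3). So the algebra is type B_3, i.e. so(7).

type B_3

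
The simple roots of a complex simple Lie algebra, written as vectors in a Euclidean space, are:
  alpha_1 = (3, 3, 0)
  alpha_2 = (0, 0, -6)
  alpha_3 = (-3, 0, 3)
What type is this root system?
Compute the Cartan integers a_ij = 2(alpha_i, alpha_j)/(alpha_j, alpha_j); the resulting 3x3 Cartan matrix is
[[2, 0, -1], [0, 2, -2], [-1, -1, 2]].
The roots have two lengths (squared-length ratio 2:1); the short ones are alpha_{1,3}. The associated Dynkin diagram is a chain of 3 nodes with a double edge at one end; the terminal node there is the unique long simple root (C_3), so the type is C_3 (the algebra sp(6)).

type C_3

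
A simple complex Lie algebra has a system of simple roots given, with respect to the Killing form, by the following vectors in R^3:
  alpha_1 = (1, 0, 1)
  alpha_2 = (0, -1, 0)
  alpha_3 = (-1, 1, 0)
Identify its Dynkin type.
Compute the Cartan integers a_ij = 2(alpha_i, alpha_j)/(alpha_j, alpha_j); the resulting 3x3 Cartan matrix is
[[2, 0, -1], [0, 2, -1], [-1, -2, 2]].
The roots have two lengths (squared-length ratio 2:1); the short ones are alpha_{2}. The associated Dynkin diagram is a chain of 3 nodes with a double edge at one end; the terminal node there is the unique short simple root (B_3), so the type is B_3 (the algebra so(7)).

B_3 (so(7))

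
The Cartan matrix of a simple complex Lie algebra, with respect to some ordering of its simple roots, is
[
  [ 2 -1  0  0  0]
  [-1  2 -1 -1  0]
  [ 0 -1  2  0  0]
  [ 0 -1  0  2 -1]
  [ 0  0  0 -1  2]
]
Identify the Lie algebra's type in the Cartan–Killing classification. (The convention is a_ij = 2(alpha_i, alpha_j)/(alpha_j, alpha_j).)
The matrix has rank 5 with 2's on the diagonal. Reading the off-diagonal entries as Dynkin edges (a single edge where a_ij = a_ji = -1; a double or triple edge where a_ij * a_ji = 2 or 3), the diagram is a chain of 3 nodes with a fork of two nodes at one end (D_5). One simple-root ordering that puts it in standard form is (alpha_5, alpha_4, alpha_2, alpha_3, alpha_1). So the algebra is type D_5, i.e. so(10).

D_5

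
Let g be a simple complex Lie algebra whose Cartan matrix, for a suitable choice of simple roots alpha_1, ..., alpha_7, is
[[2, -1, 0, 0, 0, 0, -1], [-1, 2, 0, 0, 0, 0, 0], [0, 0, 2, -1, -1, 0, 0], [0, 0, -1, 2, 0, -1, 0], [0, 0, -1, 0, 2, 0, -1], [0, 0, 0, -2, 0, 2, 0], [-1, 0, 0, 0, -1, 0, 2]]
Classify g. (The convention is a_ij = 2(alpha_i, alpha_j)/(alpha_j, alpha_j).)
type C_7

The matrix has rank 7 with 2's on the diagonal. Reading the off-diagonal entries as Dynkin edges (a single edge where a_ij = a_ji = -1; a double or triple edge where a_ij * a_ji = 2 or 3), the diagram is a chain of 7 nodes with a double edge at one end; the terminal node there is the unique long simple root (C_7). One simple-root ordering that puts it in standard form is (alpha_2, alpha_1, alpha_7, alpha_5, alpha_3, alpha_4, alpha_6). So the algebra is type C_7, i.e. sp(14).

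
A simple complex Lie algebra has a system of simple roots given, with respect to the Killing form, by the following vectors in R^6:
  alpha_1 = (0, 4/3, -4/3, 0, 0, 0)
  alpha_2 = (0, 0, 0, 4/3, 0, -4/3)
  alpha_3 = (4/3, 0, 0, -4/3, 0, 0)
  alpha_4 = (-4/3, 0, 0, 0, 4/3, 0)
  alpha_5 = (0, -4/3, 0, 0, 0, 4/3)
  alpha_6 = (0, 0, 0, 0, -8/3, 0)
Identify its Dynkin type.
Compute the Cartan integers a_ij = 2(alpha_i, alpha_j)/(alpha_j, alpha_j); the resulting 6x6 Cartan matrix is
[[2, 0, 0, 0, -1, 0], [0, 2, -1, 0, -1, 0], [0, -1, 2, -1, 0, 0], [0, 0, -1, 2, 0, -1], [-1, -1, 0, 0, 2, 0], [0, 0, 0, -2, 0, 2]].
The roots have two lengths (squared-length ratio 2:1); the short ones are alpha_{1,2,3,4,5}. The associated Dynkin diagram is a chain of 6 nodes with a double edge at one end; the terminal node there is the unique long simple root (C_6), so the type is C_6 (the algebra sp(12)).

type C_6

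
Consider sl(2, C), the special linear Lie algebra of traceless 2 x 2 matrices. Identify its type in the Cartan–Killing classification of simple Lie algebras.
A1

This is sl(2), which has dimension 2^2 - 1 = 3 and rank 2 - 1 = 1 (a Cartan subalgebra is the diagonal traceless matrices). In the classification of classical Lie algebras, the special linear algebra sl(n+1) has type A_n; here n = 1, so the Dynkin diagram is a chain of 1 nodes with single edges (A_1). Hence the type is A_1.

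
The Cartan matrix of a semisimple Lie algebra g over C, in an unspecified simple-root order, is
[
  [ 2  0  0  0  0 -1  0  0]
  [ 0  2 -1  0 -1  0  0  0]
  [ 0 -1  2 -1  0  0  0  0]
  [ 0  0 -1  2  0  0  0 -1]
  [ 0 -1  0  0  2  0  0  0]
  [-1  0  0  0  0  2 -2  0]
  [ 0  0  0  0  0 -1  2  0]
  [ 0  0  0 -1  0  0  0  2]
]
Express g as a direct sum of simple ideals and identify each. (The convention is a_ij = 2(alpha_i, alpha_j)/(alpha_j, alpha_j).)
A_5 (sl(6)) + B_3 (so(7))

The diagram associated to this matrix has two connected components: the simple roots {alpha_2, alpha_3, alpha_4, alpha_5, alpha_8} form a chain of 5 nodes with single edges (A_5), and {alpha_1, alpha_6, alpha_7} form a chain of 3 nodes with a double edge at one end; the terminal node there is the unique short simple root (B_3). A semisimple Lie algebra decomposes uniquely as the direct sum of simple ideals, one per connected component of its Dynkin diagram, so g ≅ A_5 ⊕ B_3 (dimension 35 + 21 = 56).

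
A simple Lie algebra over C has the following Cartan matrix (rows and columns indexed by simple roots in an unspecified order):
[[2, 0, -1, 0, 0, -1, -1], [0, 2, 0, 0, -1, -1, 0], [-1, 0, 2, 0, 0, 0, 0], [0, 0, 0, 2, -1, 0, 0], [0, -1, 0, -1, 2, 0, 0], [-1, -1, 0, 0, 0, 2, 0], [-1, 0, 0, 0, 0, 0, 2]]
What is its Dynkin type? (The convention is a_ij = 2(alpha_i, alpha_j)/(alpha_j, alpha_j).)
The matrix has rank 7 with 2's on the diagonal. Reading the off-diagonal entries as Dynkin edges (a single edge where a_ij = a_ji = -1; a double or triple edge where a_ij * a_ji = 2 or 3), the diagram is a chain of 5 nodes with a fork of two nodes at one end (D_7). One simple-root ordering that puts it in standard form is (alpha_4, alpha_5, alpha_2, alpha_6, alpha_1, alpha_7, alpha_3). So the algebra is type D_7, i.e. so(14).

D_7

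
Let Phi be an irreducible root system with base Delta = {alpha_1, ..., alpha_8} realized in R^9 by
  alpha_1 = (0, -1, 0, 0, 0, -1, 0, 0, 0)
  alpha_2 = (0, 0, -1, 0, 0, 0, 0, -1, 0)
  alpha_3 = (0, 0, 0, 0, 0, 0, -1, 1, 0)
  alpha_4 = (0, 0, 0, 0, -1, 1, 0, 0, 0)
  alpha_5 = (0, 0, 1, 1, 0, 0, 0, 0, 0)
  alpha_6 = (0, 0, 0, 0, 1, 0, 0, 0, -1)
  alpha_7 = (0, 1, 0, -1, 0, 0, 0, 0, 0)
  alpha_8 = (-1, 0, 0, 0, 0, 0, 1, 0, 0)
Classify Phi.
Compute the Cartan integers a_ij = 2(alpha_i, alpha_j)/(alpha_j, alpha_j); the resulting 8x8 Cartan matrix is
[[2, 0, 0, -1, 0, 0, -1, 0], [0, 2, -1, 0, -1, 0, 0, 0], [0, -1, 2, 0, 0, 0, 0, -1], [-1, 0, 0, 2, 0, -1, 0, 0], [0, -1, 0, 0, 2, 0, -1, 0], [0, 0, 0, -1, 0, 2, 0, 0], [-1, 0, 0, 0, -1, 0, 2, 0], [0, 0, -1, 0, 0, 0, 0, 2]].
All simple roots have the same length, so the diagram is simply laced. The associated Dynkin diagram is a chain of 8 nodes with single edges (A_8), so the type is A_8 (the algebra sl(9)).

A_8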